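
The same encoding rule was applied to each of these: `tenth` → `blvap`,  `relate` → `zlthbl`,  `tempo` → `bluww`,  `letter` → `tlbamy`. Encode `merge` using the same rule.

Shifts by position in tenth: pos 0: t→b (+8), pos 1: e→l (+7), pos 2: n→v (+8), pos 3: t→a (+7) — repeating every 2. It's a Vigenère-style cipher with numeric key [8,7]: position i shifts by key[i mod 2].
Applying it to merge: m+8=u, e+7=l, r+8=z, g+7=n, e+8=m.

ulznm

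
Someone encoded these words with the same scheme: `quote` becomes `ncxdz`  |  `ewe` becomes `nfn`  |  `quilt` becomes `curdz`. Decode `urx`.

The output letters match the input read backwards, each shifted +9: quote reversed is etouq. The word is reversed, then every letter is shifted forward by 9.
Decoding urx: shift back: u−9=l, r−9=i, x−9=o → lio; then reverse → oil.

oil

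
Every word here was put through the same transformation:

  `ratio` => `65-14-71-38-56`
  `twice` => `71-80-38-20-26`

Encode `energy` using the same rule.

Each letter becomes 3×(its alphabet position, a=1..z=26) + 11.
Applying it to energy: e=5→26, n=14→53, e=5→26, r=18→65, g=7→32, y=25→86.

26-53-26-65-32-86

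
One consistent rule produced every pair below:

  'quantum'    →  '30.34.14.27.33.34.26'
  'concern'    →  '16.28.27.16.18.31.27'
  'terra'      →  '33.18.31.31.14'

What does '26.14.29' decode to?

map

q is letter #17 and maps to 30: an offset of 13. Each letter is replaced by its alphabet position (a=1..z=26) + 13.
Reversing it on 26.14.29: 26→(26−13)÷1=13=m, 14→(14−13)÷1=1=a, 29→(29−13)÷1=16=p.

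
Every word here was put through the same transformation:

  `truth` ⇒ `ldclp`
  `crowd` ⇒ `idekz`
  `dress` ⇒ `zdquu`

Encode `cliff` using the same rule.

ifghh

Each letter's alphabet position (a=0..z=25) is mapped through 17·x+0 mod 26 — an affine cipher.
Applying it to cliff: c(2)→17·2+0≡8=i; l(11)→17·11+0≡5=f; i(8)→17·8+0≡6=g; f(5)→17·5+0≡7=h; f(5)→17·5+0≡7=h (all mod 26).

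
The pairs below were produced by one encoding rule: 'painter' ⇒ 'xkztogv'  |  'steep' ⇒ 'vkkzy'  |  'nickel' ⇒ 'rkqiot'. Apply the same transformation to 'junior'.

Two steps: reverse the string, then apply a Caesar shift of +6.
Applying it to junior: reverse → roinuj; then shift: r+6=x, o+6=u, i+6=o, n+6=t, u+6=a, j+6=p.

xuotap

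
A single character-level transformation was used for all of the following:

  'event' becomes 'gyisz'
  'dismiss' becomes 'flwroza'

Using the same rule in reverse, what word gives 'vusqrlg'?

Letter i (0-indexed) is shifted by i+2, so successive shifts are 2, 3, 4, ….
Reversing it on vusqrlg: v−2=t, u−3=r, s−4=o, q−5=l, r−6=l, l−7=e, g−8=y.

trolley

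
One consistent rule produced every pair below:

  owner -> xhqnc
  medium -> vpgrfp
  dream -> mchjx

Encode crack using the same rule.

lcdlv

Shifts by position in owner: pos 0: o→x (+9), pos 1: w→h (+11), pos 2: n→q (+3), pos 3: e→n (+9), pos 4: r→c (+11) — repeating every 3. The shifts repeat in a cycle of length 3: positions 0,1,… shift by +9, +11, +3, then the pattern repeats.
On crack: c+9=l, r+11=c, a+3=d, c+9=l, k+11=v.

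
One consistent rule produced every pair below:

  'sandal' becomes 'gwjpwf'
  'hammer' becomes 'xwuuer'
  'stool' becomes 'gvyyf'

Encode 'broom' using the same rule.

lryyu

Each letter's alphabet position (a=0..z=25) is mapped through 15·x+22 mod 26 — an affine cipher.
On broom: b(1)→15·1+22≡11=l; r(17)→15·17+22≡17=r; o(14)→15·14+22≡24=y; o(14)→15·14+22≡24=y; m(12)→15·12+22≡20=u (all mod 26).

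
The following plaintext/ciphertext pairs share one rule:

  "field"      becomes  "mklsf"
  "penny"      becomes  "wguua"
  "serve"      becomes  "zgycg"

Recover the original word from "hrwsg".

Shifts by position in field: pos 0: f→m (+7), pos 1: i→k (+2), pos 2: e→l (+7), pos 3: l→s (+7), pos 4: d→f (+2) — repeating every 3. A repeating key of period 3 is used — shifts +7, +2, +7 over and over.
Undoing it on hrwsg: h−7=a, r−2=p, w−7=p, s−7=l, g−2=e.

apple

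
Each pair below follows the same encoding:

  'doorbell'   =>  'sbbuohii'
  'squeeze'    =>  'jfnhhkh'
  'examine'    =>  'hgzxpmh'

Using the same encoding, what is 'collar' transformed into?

This is an affine cipher: with a=0,…,z=25, each position x becomes (15x+25) mod 26.
For collar: c(2)→15·2+25≡3=d; o(14)→15·14+25≡1=b; l(11)→15·11+25≡8=i; l(11)→15·11+25≡8=i; a(0)→15·0+25≡25=z; r(17)→15·17+25≡20=u (all mod 26).

dbiizu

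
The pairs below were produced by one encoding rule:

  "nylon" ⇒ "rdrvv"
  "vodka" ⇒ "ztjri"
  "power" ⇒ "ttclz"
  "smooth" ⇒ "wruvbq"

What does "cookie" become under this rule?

In nylon: n→r is +4, y→d is +5, l→r is +6, o→v is +7 — the shift increases by 1 each position. The shift increases by 1 at each position, starting from +4: 4, 5, 6, ….
On cookie: c+4=g, o+5=t, o+6=u, k+7=r, i+8=q, e+9=n.

gturqn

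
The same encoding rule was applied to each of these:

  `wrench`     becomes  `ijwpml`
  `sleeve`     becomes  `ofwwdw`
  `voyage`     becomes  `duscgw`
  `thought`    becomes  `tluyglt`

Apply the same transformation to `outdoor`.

uytruuj

w(22)→i(8) and r(17)→j(9) fit y≡5x+2 (mod 26); the inverse of 5 mod 26 is 21. Treating letters as 0–25, the rule is x ↦ 5x + 2 (mod 26).
Applying it to outdoor: o(14)→5·14+2≡20=u; u(20)→5·20+2≡24=y; t(19)→5·19+2≡19=t; d(3)→5·3+2≡17=r; o(14)→5·14+2≡20=u; o(14)→5·14+2≡20=u; r(17)→5·17+2≡9=j (all mod 26).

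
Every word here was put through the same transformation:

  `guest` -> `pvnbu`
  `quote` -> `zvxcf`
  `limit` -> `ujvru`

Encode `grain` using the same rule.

psjro

It's a Vigenère-style cipher with numeric key [9,1,9]: position i shifts by key[i mod 3].
For grain: g+9=p, r+1=s, a+9=j, i+9=r, n+1=o.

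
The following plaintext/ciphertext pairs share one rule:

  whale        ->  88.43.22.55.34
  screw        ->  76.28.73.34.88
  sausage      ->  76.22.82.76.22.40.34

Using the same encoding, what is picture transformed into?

w(#23)→88 and h(#8)→43: differences scale by 3, so n = 3·pos + 19. The formula is n = 3×(alphabet index, a=1) + 19.
Applying it to picture: p=16→67, i=9→46, c=3→28, t=20→79, u=21→82, r=18→73, e=5→34.

67.46.28.79.82.73.34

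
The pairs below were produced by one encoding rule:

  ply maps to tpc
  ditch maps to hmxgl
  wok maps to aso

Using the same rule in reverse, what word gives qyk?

Compare letters: p→t is +4, l→p is +4, y→c is +4 — a constant shift. This is a Caesar cipher with shift 4.
Reversing it on qyk: q−4=m, y−4=u, k−4=g.

mug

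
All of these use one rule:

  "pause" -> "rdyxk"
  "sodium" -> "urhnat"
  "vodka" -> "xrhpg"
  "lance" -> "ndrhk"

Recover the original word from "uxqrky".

summer

Letter i (0-indexed) is shifted by i+2, so successive shifts are 2, 3, 4, ….
Undoing it on uxqrky: u−2=s, x−3=u, q−4=m, r−5=m, k−6=e, y−7=r.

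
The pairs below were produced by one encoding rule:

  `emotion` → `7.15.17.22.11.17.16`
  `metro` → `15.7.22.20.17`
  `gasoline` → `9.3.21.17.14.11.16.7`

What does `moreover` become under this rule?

e is letter #5 and maps to 7: an offset of 2. Each letter is replaced by its alphabet position (a=1..z=26) + 2.
On moreover: m=13→15, o=15→17, r=18→20, e=5→7, o=15→17, v=22→24, e=5→7, r=18→20.

15.17.20.7.17.24.7.20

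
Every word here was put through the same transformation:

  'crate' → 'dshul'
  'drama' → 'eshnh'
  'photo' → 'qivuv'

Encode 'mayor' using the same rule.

The shift depends on letter class: consonant c→d is +1, but vowel a→h is +7. Vowels shift forward by 7 and consonants shift forward by 1.
On mayor: m(cons)+1=n, a(vowel)+7=h, y(cons)+1=z, o(vowel)+7=v, r(cons)+1=s.

nhzvs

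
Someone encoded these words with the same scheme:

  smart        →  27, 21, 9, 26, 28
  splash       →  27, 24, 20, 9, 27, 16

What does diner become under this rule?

s is letter #19 and maps to 27: an offset of 8. The number is (letter's place in the alphabet, a=1) + 8.
On diner: d=4→12, i=9→17, n=14→22, e=5→13, r=18→26.

12, 17, 22, 13, 26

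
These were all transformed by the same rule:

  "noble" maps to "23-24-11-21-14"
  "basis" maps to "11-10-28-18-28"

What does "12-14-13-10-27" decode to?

n is letter #14 and maps to 23: an offset of 9. Each letter is replaced by its alphabet position (a=1..z=26) + 9.
Reversing it on 12-14-13-10-27: 12→(12−9)÷1=3=c, 14→(14−9)÷1=5=e, 13→(13−9)÷1=4=d, 10→(10−9)÷1=1=a, 27→(27−9)÷1=18=r.

cedar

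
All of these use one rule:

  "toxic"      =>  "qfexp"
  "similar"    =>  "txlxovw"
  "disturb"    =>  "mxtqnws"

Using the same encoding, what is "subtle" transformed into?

tnsqoj

t(19)→q(16) and o(14)→f(5) fit y≡23x+21 (mod 26); the inverse of 23 mod 26 is 17. Each letter's alphabet position (a=0..z=25) is mapped through 23·x+21 mod 26 — an affine cipher.
On subtle: s(18)→23·18+21≡19=t; u(20)→23·20+21≡13=n; b(1)→23·1+21≡18=s; t(19)→23·19+21≡16=q; l(11)→23·11+21≡14=o; e(4)→23·4+21≡9=j (all mod 26).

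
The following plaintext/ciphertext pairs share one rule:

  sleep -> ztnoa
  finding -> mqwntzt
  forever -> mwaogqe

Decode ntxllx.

global

Each letter shifts forward by (position + 7), i.e. 7, 8, 9, … — the shift grows by one for each successive letter.
Decoding ntxllx: n−7=g, t−8=l, x−9=o, l−10=b, l−11=a, x−12=l.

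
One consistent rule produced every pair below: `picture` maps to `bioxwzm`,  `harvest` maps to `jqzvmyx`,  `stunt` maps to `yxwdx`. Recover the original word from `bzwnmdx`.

p(15)→b(1) and i(8)→i(8) fit y≡25x+16 (mod 26); the inverse of 25 mod 26 is 25. Treating letters as 0–25, the rule is x ↦ 25x + 16 (mod 26).
Reversing it on bzwnmdx: b(1)→25·(1−16)≡15=p; z(25)→25·(25−16)≡17=r; w(22)→25·(22−16)≡20=u; n(13)→25·(13−16)≡3=d; m(12)→25·(12−16)≡4=e; d(3)→25·(3−16)≡13=n; x(23)→25·(23−16)≡19=t (all mod 26).

prudent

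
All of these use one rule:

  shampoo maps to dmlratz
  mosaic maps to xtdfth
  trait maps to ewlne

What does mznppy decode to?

Shifts by position in shampoo: pos 0: s→d (+11), pos 1: h→m (+5), pos 2: a→l (+11), pos 3: m→r (+5) — repeating every 2. A repeating key of period 2 is used — shifts +11, +5 over and over.
Decoding mznppy: m−11=b, z−5=u, n−11=c, p−5=k, p−11=e, y−5=t.

bucket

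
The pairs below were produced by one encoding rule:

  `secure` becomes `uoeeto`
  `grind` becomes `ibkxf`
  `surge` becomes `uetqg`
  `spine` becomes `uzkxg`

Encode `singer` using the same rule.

Shifts by position in secure: pos 0: s→u (+2), pos 1: e→o (+10), pos 2: c→e (+2), pos 3: u→e (+10) — repeating every 2. A repeating key of period 2 is used — shifts +2, +10 over and over.
Applying it to singer: s+2=u, i+10=s, n+2=p, g+10=q, e+2=g, r+10=b.

uspqgb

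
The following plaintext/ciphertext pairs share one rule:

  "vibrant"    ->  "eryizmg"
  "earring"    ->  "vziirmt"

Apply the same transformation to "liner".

Each pair mirrors across the alphabet (v↔e, i↔r, b↔y): positions sum to 25. This is the alphabet-reversal cipher (Atbash): a becomes z, b becomes y, etc.
Applying it to liner: l↔o, i↔r, n↔m, e↔v, r↔i.

ormvi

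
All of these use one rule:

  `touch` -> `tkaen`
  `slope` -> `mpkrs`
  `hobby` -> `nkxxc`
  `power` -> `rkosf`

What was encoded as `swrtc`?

t(19)→t(19) and o(14)→k(10) fit y≡7x+16 (mod 26); the inverse of 7 mod 26 is 15. Each letter's alphabet position (a=0..z=25) is mapped through 7·x+16 mod 26 — an affine cipher.
Decoding swrtc: s(18)→15·(18−16)≡4=e; w(22)→15·(22−16)≡12=m; r(17)→15·(17−16)≡15=p; t(19)→15·(19−16)≡19=t; c(2)→15·(2−16)≡24=y (all mod 26).

empty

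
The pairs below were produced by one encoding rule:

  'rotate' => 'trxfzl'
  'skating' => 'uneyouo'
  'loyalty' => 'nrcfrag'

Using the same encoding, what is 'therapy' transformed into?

In rotate: r→t is +2, o→r is +3, t→x is +4, a→f is +5 — the shift increases by 1 each position. The shift increases by 1 at each position, starting from +2: 2, 3, 4, ….
Applying it to therapy: t+2=v, h+3=k, e+4=i, r+5=w, a+6=g, p+7=w, y+8=g.

vkiwgwg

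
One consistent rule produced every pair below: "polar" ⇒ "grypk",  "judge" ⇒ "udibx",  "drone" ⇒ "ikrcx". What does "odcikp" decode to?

tundra

p(15)→g(6) and o(14)→r(17) fit y≡15x+15 (mod 26); the inverse of 15 mod 26 is 7. Each letter's alphabet position (a=0..z=25) is mapped through 15·x+15 mod 26 — an affine cipher.
Reversing it on odcikp: o(14)→7·(14−15)≡19=t; d(3)→7·(3−15)≡20=u; c(2)→7·(2−15)≡13=n; i(8)→7·(8−15)≡3=d; k(10)→7·(10−15)≡17=r; p(15)→7·(15−15)≡0=a (all mod 26).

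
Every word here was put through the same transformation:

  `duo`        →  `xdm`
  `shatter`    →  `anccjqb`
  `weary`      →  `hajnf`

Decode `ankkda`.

Two steps: reverse the string, then apply a Caesar shift of +9.
Decoding ankkda: shift back: a−9=r, n−9=e, k−9=b, k−9=b, d−9=u, a−9=r → rebbur; then reverse → rubber.

rubber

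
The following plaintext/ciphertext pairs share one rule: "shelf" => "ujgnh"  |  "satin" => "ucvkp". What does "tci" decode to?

This is a Caesar cipher with shift 2.
Decoding tci: t−2=r, c−2=a, i−2=g.

rag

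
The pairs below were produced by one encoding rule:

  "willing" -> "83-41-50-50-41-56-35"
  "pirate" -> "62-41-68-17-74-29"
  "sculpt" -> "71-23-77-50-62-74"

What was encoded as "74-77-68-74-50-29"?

turtle

w(#23)→83 and i(#9)→41: differences scale by 3, so n = 3·pos + 14. Each letter becomes 3×(its alphabet position, a=1..z=26) + 14.
Reversing it on 74-77-68-74-50-29: 74→(74−14)÷3=20=t, 77→(77−14)÷3=21=u, 68→(68−14)÷3=18=r, 74→(74−14)÷3=20=t, 50→(50−14)÷3=12=l, 29→(29−14)÷3=5=e.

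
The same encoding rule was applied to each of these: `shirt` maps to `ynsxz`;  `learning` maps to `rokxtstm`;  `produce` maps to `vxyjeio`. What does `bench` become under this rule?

hotin

The shift depends on letter class: consonant s→y is +6, but vowel i→s is +10. Vowels shift forward by 10 and consonants shift forward by 6.
For bench: b(cons)+6=h, e(vowel)+10=o, n(cons)+6=t, c(cons)+6=i, h(cons)+6=n.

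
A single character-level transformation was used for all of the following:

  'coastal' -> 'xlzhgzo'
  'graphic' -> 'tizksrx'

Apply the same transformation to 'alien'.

zorvm

Letters are reflected about the middle of the alphabet (position → 25−position): Atbash.
For alien: a↔z, l↔o, i↔r, e↔v, n↔m.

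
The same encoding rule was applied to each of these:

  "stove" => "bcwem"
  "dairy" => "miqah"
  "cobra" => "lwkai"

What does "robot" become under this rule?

The shift depends on letter class: consonant s→b is +9, but vowel o→w is +8. Two shifts are in play — +8 for a/e/i/o/u, +9 for every other letter.
Applying it to robot: r(cons)+9=a, o(vowel)+8=w, b(cons)+9=k, o(vowel)+8=w, t(cons)+9=c.

awkwc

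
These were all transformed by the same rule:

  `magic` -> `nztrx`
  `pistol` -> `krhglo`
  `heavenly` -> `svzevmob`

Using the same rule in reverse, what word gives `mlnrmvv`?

Each pair mirrors across the alphabet (m↔n, a↔z, g↔t): positions sum to 25. This is the alphabet-reversal cipher (Atbash): a becomes z, b becomes y, etc.
Reversing it on mlnrmvv: m↔n, l↔o, n↔m, r↔i, m↔n, v↔e, v↔e.

nominee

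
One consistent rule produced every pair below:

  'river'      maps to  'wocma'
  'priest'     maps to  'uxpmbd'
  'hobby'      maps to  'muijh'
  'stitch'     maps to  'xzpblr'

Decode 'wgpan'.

raise

In river: r→w is +5, i→o is +6, v→c is +7, e→m is +8 — the shift increases by 1 each position. The shift increases by 1 at each position, starting from +5: 5, 6, 7, ….
Reversing it on wgpan: w−5=r, g−6=a, p−7=i, a−8=s, n−9=e.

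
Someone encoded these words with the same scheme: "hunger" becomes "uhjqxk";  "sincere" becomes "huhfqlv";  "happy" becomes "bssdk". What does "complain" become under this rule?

qldosprf

The output letters match the input read backwards, each shifted +3: hunger reversed is regnuh. Two steps: reverse the string, then apply a Caesar shift of +3.
On complain: reverse → nialpmoc; then shift: n+3=q, i+3=l, a+3=d, l+3=o, p+3=s, m+3=p, o+3=r, c+3=f.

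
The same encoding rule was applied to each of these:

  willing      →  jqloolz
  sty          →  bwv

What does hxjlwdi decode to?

Read the word backwards and shift each letter +3.
Undoing it on hxjlwdi: shift back: h−3=e, x−3=u, j−3=g, l−3=i, w−3=t, d−3=a, i−3=f → eugitaf; then reverse → fatigue.

fatigue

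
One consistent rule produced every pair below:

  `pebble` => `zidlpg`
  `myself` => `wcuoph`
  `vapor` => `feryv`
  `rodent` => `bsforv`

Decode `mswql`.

cough

Shifts by position in pebble: pos 0: p→z (+10), pos 1: e→i (+4), pos 2: b→d (+2), pos 3: b→l (+10), pos 4: l→p (+4), pos 5: e→g (+2) — repeating every 3. It's a Vigenère-style cipher with numeric key [10,4,2]: position i shifts by key[i mod 3].
Reversing it on mswql: m−10=c, s−4=o, w−2=u, q−10=g, l−4=h.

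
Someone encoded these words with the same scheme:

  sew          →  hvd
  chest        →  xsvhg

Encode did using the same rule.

Each pair mirrors across the alphabet (s↔h, e↔v, w↔d): positions sum to 25. Letters are reflected about the middle of the alphabet (position → 25−position): Atbash.
For did: d↔w, i↔r, d↔w.

wrw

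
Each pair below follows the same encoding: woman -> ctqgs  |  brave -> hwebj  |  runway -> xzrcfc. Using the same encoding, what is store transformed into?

yysxj

The shifts repeat in a cycle of length 3: positions 0,1,… shift by +6, +5, +4, then the pattern repeats.
For store: s+6=y, t+5=y, o+4=s, r+6=x, e+5=j.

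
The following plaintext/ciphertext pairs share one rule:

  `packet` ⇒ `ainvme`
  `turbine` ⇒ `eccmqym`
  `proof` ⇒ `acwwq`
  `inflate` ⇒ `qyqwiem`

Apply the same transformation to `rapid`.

ciaqo

The shift depends on letter class: consonant p→a is +11, but vowel a→i is +8. Vowels shift forward by 8 and consonants shift forward by 11.
For rapid: r(cons)+11=c, a(vowel)+8=i, p(cons)+11=a, i(vowel)+8=q, d(cons)+11=o.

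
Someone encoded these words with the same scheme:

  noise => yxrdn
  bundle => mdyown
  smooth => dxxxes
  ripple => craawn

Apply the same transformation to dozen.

oxkny

The shift depends on letter class: consonant n→y is +11, but vowel o→x is +9. Two shifts are in play — +9 for a/e/i/o/u, +11 for every other letter.
Applying it to dozen: d(cons)+11=o, o(vowel)+9=x, z(cons)+11=k, e(vowel)+9=n, n(cons)+11=y.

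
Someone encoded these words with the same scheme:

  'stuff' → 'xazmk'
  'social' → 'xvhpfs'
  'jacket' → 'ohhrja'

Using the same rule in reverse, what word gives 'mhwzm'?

A repeating key of period 2 is used — shifts +5, +7 over and over.
Reversing it on mhwzm: m−5=h, h−7=a, w−5=r, z−7=s, m−5=h.

harsh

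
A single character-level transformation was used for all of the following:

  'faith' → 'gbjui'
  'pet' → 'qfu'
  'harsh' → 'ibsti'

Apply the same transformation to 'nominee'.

Compare letters: f→g is +1, a→b is +1, i→j is +1 — a constant shift. Each letter is shifted forward by 1 in the alphabet (a Caesar shift of +1).
For nominee: n+1=o, o+1=p, m+1=n, i+1=j, n+1=o, e+1=f, e+1=f.

opnjoff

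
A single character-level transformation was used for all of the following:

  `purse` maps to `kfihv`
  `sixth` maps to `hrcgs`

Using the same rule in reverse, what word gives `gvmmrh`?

tennis

Each pair mirrors across the alphabet (p↔k, u↔f, r↔i): positions sum to 25. Each letter is replaced by its mirror in the alphabet: a↔z, b↔y, c↔x, and so on (the Atbash cipher).
Reversing it on gvmmrh: g↔t, v↔e, m↔n, m↔n, r↔i, h↔s.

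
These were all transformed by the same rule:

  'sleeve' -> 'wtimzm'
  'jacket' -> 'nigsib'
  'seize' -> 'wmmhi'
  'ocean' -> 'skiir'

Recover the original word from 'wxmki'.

The shifts repeat in a cycle of length 2: positions 0,1,… shift by +4, +8, then the pattern repeats.
Undoing it on wxmki: w−4=s, x−8=p, m−4=i, k−8=c, i−4=e.

spice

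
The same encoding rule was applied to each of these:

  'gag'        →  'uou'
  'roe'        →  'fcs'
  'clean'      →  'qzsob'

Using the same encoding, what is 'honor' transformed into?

vcbcf

Compare letters: g→u is +14, a→o is +14, g→u is +14 — a constant shift. It's a constant shift of +14 (ROT14).
For honor: h+14=v, o+14=c, n+14=b, o+14=c, r+14=f.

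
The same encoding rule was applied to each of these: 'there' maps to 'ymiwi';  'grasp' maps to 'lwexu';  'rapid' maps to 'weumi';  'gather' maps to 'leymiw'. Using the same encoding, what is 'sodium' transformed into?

xsimyr

Two shifts are in play — +4 for a/e/i/o/u, +5 for every other letter.
Applying it to sodium: s(cons)+5=x, o(vowel)+4=s, d(cons)+5=i, i(vowel)+4=m, u(vowel)+4=y, m(cons)+5=r.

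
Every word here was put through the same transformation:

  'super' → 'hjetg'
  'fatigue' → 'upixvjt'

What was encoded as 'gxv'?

Compare letters: s→h is +15, u→j is +15, p→e is +15 — a constant shift. This is a Caesar cipher with shift 15.
Decoding gxv: g−15=r, x−15=i, v−15=g.

rig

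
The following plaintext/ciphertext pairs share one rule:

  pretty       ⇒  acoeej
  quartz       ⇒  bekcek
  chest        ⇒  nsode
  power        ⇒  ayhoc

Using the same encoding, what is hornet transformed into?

sycyoe

The rule splits by letter class: vowels +10, consonants +11.
For hornet: h(cons)+11=s, o(vowel)+10=y, r(cons)+11=c, n(cons)+11=y, e(vowel)+10=o, t(cons)+11=e.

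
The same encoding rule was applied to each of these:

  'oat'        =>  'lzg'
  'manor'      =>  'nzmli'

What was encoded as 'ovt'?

This is the alphabet-reversal cipher (Atbash): a becomes z, b becomes y, etc.
Undoing it on ovt: o↔l, v↔e, t↔g.

leg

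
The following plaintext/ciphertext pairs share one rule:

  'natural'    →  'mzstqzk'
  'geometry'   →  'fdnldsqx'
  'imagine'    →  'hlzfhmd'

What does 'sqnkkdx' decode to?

trolley

Compare letters: n→m is +25, a→z is +25, t→s is +25 — a constant shift. It's a constant shift of +25 (ROT25).
Undoing it on sqnkkdx: s−25=t, q−25=r, n−25=o, k−25=l, k−25=l, d−25=e, x−25=y.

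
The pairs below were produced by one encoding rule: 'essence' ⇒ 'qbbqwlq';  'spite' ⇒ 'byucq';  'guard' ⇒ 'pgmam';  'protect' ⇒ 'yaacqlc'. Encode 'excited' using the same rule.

The shift depends on letter class: consonant s→b is +9, but vowel e→q is +12. The rule splits by letter class: vowels +12, consonants +9.
On excited: e(vowel)+12=q, x(cons)+9=g, c(cons)+9=l, i(vowel)+12=u, t(cons)+9=c, e(vowel)+12=q, d(cons)+9=m.

qglucqm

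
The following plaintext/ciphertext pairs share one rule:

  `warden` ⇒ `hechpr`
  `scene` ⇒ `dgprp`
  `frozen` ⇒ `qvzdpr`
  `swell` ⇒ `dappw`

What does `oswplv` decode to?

dollar

A repeating key of period 2 is used — shifts +11, +4 over and over.
Reversing it on oswplv: o−11=d, s−4=o, w−11=l, p−4=l, l−11=a, v−4=r.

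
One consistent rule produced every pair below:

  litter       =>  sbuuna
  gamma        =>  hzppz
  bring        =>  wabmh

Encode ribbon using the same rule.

l(11)→s(18) and i(8)→b(1) fit y≡23x+25 (mod 26); the inverse of 23 mod 26 is 17. This is an affine cipher: with a=0,…,z=25, each position x becomes (23x+25) mod 26.
Applying it to ribbon: r(17)→23·17+25≡0=a; i(8)→23·8+25≡1=b; b(1)→23·1+25≡22=w; b(1)→23·1+25≡22=w; o(14)→23·14+25≡9=j; n(13)→23·13+25≡12=m (all mod 26).

abwwjm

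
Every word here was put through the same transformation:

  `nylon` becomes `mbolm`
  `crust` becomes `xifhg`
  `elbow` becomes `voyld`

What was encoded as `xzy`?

Each letter is replaced by its mirror in the alphabet: a↔z, b↔y, c↔x, and so on (the Atbash cipher).
Undoing it on xzy: x↔c, z↔a, y↔b.

cab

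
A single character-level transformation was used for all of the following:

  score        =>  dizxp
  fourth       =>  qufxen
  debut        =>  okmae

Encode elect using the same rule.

prpie

Shifts by position in score: pos 0: s→d (+11), pos 1: c→i (+6), pos 2: o→z (+11), pos 3: r→x (+6) — repeating every 2. A repeating key of period 2 is used — shifts +11, +6 over and over.
Applying it to elect: e+11=p, l+6=r, e+11=p, c+6=i, t+11=e.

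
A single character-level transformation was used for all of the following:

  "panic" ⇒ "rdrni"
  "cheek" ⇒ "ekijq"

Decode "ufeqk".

In panic: p→r is +2, a→d is +3, n→r is +4, i→n is +5 — the shift increases by 1 each position. Each letter shifts forward by (position + 2), i.e. 2, 3, 4, … — the shift grows by one for each successive letter.
Reversing it on ufeqk: u−2=s, f−3=c, e−4=a, q−5=l, k−6=e.

scale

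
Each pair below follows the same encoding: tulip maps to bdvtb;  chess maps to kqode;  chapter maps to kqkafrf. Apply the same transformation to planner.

In tulip: t→b is +8, u→d is +9, l→v is +10, i→t is +11 — the shift increases by 1 each position. The shift increases by 1 at each position, starting from +8: 8, 9, 10, ….
Applying it to planner: p+8=x, l+9=u, a+10=k, n+11=y, n+12=z, e+13=r, r+14=f.

xukyzrf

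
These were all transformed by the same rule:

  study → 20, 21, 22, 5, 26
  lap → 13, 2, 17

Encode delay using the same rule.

5, 6, 13, 2, 26

Each letter is replaced by its alphabet position (a=1..z=26) + 1.
On delay: d=4→5, e=5→6, l=12→13, a=1→2, y=25→26.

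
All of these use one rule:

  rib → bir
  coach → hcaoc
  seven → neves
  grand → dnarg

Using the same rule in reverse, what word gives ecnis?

since

The output letters match the input read backwards: rib reversed is bir. The word is simply reversed.
Reversing it on ecnis: then reverse → since.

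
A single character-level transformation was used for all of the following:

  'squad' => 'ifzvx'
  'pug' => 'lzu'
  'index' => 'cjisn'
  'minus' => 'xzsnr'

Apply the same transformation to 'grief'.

kjnwl

The output letters match the input read backwards, each shifted +5: squad reversed is dauqs. The word is reversed, then every letter is shifted forward by 5.
On grief: reverse → feirg; then shift: f+5=k, e+5=j, i+5=n, r+5=w, g+5=l.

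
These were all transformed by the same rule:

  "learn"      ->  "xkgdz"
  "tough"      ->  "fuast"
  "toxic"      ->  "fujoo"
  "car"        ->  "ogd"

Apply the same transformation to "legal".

xksgx

Vowels shift forward by 6 and consonants shift forward by 12.
Applying it to legal: l(cons)+12=x, e(vowel)+6=k, g(cons)+12=s, a(vowel)+6=g, l(cons)+12=x.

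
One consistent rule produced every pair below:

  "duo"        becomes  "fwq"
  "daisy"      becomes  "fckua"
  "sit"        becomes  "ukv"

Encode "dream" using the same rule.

This is a Caesar cipher with shift 2.
On dream: d+2=f, r+2=t, e+2=g, a+2=c, m+2=o.

ftgco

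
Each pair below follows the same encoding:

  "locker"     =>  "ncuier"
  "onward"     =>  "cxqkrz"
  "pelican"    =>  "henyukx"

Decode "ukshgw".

l(11)→n(13) and o(14)→c(2) fit y≡5x+10 (mod 26); the inverse of 5 mod 26 is 21. This is an affine cipher: with a=0,…,z=25, each position x becomes (5x+10) mod 26.
Undoing it on ukshgw: u(20)→21·(20−10)≡2=c; k(10)→21·(10−10)≡0=a; s(18)→21·(18−10)≡12=m; h(7)→21·(7−10)≡15=p; g(6)→21·(6−10)≡20=u; w(22)→21·(22−10)≡18=s (all mod 26).

campus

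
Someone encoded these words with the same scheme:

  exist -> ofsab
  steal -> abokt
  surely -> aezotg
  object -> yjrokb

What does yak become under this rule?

The shift depends on letter class: consonant x→f is +8, but vowel e→o is +10. Vowels shift forward by 10 and consonants shift forward by 8.
Applying it to yak: y(cons)+8=g, a(vowel)+10=k, k(cons)+8=s.

gks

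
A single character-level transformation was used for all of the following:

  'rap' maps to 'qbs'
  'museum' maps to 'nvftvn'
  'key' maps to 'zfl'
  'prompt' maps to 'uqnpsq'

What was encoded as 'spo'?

nor

The word is reversed, then every letter is shifted forward by 1.
Reversing it on spo: shift back: s−1=r, p−1=o, o−1=n → ron; then reverse → nor.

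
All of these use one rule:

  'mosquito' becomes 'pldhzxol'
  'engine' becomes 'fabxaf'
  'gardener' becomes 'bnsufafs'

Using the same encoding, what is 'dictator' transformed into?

uxjonols

Each letter's alphabet position (a=0..z=25) is mapped through 11·x+13 mod 26 — an affine cipher.
For dictator: d(3)→11·3+13≡20=u; i(8)→11·8+13≡23=x; c(2)→11·2+13≡9=j; t(19)→11·19+13≡14=o; a(0)→11·0+13≡13=n; t(19)→11·19+13≡14=o; o(14)→11·14+13≡11=l; r(17)→11·17+13≡18=s (all mod 26).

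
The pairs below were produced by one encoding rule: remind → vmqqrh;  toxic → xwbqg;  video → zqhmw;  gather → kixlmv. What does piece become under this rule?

tqmgm

Vowels shift forward by 8 and consonants shift forward by 4.
On piece: p(cons)+4=t, i(vowel)+8=q, e(vowel)+8=m, c(cons)+4=g, e(vowel)+8=m.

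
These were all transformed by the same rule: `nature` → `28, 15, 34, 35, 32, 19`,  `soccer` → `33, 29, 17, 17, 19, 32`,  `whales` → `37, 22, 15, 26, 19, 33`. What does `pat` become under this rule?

n is letter #14 and maps to 28: an offset of 14. Letters become their 1-based position plus 14 (so a→15, b→16, …).
For pat: p=16→30, a=1→15, t=20→34.

30, 15, 34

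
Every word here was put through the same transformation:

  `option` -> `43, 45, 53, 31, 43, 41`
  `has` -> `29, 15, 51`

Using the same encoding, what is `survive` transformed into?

51, 55, 49, 57, 31, 57, 23

With a=1..z=26, the number is 2·pos + 13.
Applying it to survive: s=19→51, u=21→55, r=18→49, v=22→57, i=9→31, v=22→57, e=5→23.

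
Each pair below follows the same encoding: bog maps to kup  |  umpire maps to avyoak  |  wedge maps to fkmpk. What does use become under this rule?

Vowels shift forward by 6 and consonants shift forward by 9.
On use: u(vowel)+6=a, s(cons)+9=b, e(vowel)+6=k.

abk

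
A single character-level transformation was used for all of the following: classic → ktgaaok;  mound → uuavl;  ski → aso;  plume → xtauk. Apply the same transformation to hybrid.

pgjzol

The rule splits by letter class: vowels +6, consonants +8.
On hybrid: h(cons)+8=p, y(cons)+8=g, b(cons)+8=j, r(cons)+8=z, i(vowel)+6=o, d(cons)+8=l.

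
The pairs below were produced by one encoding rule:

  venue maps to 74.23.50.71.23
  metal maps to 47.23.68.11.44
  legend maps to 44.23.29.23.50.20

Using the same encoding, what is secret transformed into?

65.23.17.62.23.68

v(#22)→74 and e(#5)→23: differences scale by 3, so n = 3·pos + 8. The formula is n = 3×(alphabet index, a=1) + 8.
On secret: s=19→65, e=5→23, c=3→17, r=18→62, e=5→23, t=20→68.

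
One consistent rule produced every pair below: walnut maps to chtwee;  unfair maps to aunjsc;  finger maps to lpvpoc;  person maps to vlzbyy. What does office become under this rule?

umnrmp

In walnut: w→c is +6, a→h is +7, l→t is +8, n→w is +9 — the shift increases by 1 each position. Each letter shifts forward by (position + 6), i.e. 6, 7, 8, … — the shift grows by one for each successive letter.
On office: o+6=u, f+7=m, f+8=n, i+9=r, c+10=m, e+11=p.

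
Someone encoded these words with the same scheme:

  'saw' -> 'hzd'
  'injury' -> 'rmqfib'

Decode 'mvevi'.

never

This is the alphabet-reversal cipher (Atbash): a becomes z, b becomes y, etc.
Reversing it on mvevi: m↔n, v↔e, e↔v, v↔e, i↔r.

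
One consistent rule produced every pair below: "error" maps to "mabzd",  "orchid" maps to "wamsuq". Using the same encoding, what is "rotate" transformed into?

zxdlfr

In error: e→m is +8, r→a is +9, r→b is +10, o→z is +11 — the shift increases by 1 each position. The shift increases by 1 at each position, starting from +8: 8, 9, 10, ….
Applying it to rotate: r+8=z, o+9=x, t+10=d, a+11=l, t+12=f, e+13=r.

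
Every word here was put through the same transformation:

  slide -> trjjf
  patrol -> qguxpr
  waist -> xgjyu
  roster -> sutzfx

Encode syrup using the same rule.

Shifts by position in slide: pos 0: s→t (+1), pos 1: l→r (+6), pos 2: i→j (+1), pos 3: d→j (+6) — repeating every 2. The shifts repeat in a cycle of length 2: positions 0,1,… shift by +1, +6, then the pattern repeats.
For syrup: s+1=t, y+6=e, r+1=s, u+6=a, p+1=q.

tesaq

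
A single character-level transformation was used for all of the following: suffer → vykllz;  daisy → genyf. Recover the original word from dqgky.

In suffer: s→v is +3, u→y is +4, f→k is +5, f→l is +6 — the shift increases by 1 each position. Letter i (0-indexed) is shifted by i+3, so successive shifts are 3, 4, 5, ….
Undoing it on dqgky: d−3=a, q−4=m, g−5=b, k−6=e, y−7=r.

amber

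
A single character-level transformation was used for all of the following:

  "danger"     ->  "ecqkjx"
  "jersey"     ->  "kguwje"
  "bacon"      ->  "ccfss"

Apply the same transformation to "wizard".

xkcewj

Letter i (0-indexed) is shifted by i+1, so successive shifts are 1, 2, 3, ….
On wizard: w+1=x, i+2=k, z+3=c, a+4=e, r+5=w, d+6=j.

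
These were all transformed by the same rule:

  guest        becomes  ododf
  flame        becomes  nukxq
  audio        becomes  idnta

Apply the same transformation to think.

In guest: g→o is +8, u→d is +9, e→o is +10, s→d is +11 — the shift increases by 1 each position. Each letter shifts forward by (position + 8), i.e. 8, 9, 10, … — the shift grows by one for each successive letter.
For think: t+8=b, h+9=q, i+10=s, n+11=y, k+12=w.

bqsyw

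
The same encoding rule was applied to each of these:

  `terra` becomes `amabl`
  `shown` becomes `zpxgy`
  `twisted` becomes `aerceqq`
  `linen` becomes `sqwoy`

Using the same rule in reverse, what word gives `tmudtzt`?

melting

In terra: t→a is +7, e→m is +8, r→a is +9, r→b is +10 — the shift increases by 1 each position. Letter i (0-indexed) is shifted by i+7, so successive shifts are 7, 8, 9, ….
Undoing it on tmudtzt: t−7=m, m−8=e, u−9=l, d−10=t, t−11=i, z−12=n, t−13=g.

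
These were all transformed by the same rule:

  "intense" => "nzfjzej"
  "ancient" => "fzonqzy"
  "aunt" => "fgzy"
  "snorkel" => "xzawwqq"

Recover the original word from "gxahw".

Shifts by position in intense: pos 0: i→n (+5), pos 1: n→z (+12), pos 2: t→f (+12), pos 3: e→j (+5), pos 4: n→z (+12), pos 5: s→e (+12) — repeating every 3. It's a Vigenère-style cipher with numeric key [5,12,12]: position i shifts by key[i mod 3].
Reversing it on gxahw: g−5=b, x−12=l, a−12=o, h−5=c, w−12=k.

block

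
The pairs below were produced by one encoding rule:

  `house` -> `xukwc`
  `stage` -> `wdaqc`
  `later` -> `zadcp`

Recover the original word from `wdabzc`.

staple

h(7)→x(23) and o(14)→u(20) fit y≡7x+0 (mod 26); the inverse of 7 mod 26 is 15. This is an affine cipher: with a=0,…,z=25, each position x becomes (7x+0) mod 26.
Reversing it on wdabzc: w(22)→15·(22−0)≡18=s; d(3)→15·(3−0)≡19=t; a(0)→15·(0−0)≡0=a; b(1)→15·(1−0)≡15=p; z(25)→15·(25−0)≡11=l; c(2)→15·(2−0)≡4=e (all mod 26).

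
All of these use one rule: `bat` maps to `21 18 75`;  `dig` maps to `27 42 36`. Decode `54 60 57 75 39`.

b(#2)→21 and a(#1)→18: differences scale by 3, so n = 3·pos + 15. Each letter becomes 3×(its alphabet position, a=1..z=26) + 15.
Undoing it on 54 60 57 75 39: 54→(54−15)÷3=13=m, 60→(60−15)÷3=15=o, 57→(57−15)÷3=14=n, 75→(75−15)÷3=20=t, 39→(39−15)÷3=8=h.

month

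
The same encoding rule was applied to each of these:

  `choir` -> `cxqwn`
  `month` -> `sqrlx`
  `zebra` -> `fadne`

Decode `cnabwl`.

This is an affine cipher: with a=0,…,z=25, each position x becomes (25x+4) mod 26.
Reversing it on cnabwl: c(2)→25·(2−4)≡2=c; n(13)→25·(13−4)≡17=r; a(0)→25·(0−4)≡4=e; b(1)→25·(1−4)≡3=d; w(22)→25·(22−4)≡8=i; l(11)→25·(11−4)≡19=t (all mod 26).

credit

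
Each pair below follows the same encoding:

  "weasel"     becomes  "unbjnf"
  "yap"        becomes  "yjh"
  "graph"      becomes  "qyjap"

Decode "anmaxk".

The output letters match the input read backwards, each shifted +9: weasel reversed is lesaew. The word is reversed, then every letter is shifted forward by 9.
Decoding anmaxk: shift back: a−9=r, n−9=e, m−9=d, a−9=r, x−9=o, k−9=b → redrob; then reverse → border.

border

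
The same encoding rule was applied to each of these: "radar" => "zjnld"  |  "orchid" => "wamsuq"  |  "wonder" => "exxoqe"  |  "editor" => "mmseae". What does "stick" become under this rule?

acsnw

The shift increases by 1 at each position, starting from +8: 8, 9, 10, ….
For stick: s+8=a, t+9=c, i+10=s, c+11=n, k+12=w.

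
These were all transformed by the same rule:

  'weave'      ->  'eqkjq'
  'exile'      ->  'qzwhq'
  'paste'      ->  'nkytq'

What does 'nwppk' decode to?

pizza

w(22)→e(4) and e(4)→q(16) fit y≡21x+10 (mod 26); the inverse of 21 mod 26 is 5. This is an affine cipher: with a=0,…,z=25, each position x becomes (21x+10) mod 26.
Undoing it on nwppk: n(13)→5·(13−10)≡15=p; w(22)→5·(22−10)≡8=i; p(15)→5·(15−10)≡25=z; p(15)→5·(15−10)≡25=z; k(10)→5·(10−10)≡0=a (all mod 26).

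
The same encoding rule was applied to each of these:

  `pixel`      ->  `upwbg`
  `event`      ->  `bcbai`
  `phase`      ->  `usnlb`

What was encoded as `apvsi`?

p(15)→u(20) and i(8)→p(15) fit y≡23x+13 (mod 26); the inverse of 23 mod 26 is 17. Each letter's alphabet position (a=0..z=25) is mapped through 23·x+13 mod 26 — an affine cipher.
Undoing it on apvsi: a(0)→17·(0−13)≡13=n; p(15)→17·(15−13)≡8=i; v(21)→17·(21−13)≡6=g; s(18)→17·(18−13)≡7=h; i(8)→17·(8−13)≡19=t (all mod 26).

night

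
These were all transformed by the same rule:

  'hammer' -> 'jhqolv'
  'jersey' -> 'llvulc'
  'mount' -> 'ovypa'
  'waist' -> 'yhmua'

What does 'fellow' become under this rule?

hlpnva

Shifts by position in hammer: pos 0: h→j (+2), pos 1: a→h (+7), pos 2: m→q (+4), pos 3: m→o (+2), pos 4: e→l (+7), pos 5: r→v (+4) — repeating every 3. A repeating key of period 3 is used — shifts +2, +7, +4 over and over.
On fellow: f+2=h, e+7=l, l+4=p, l+2=n, o+7=v, w+4=a.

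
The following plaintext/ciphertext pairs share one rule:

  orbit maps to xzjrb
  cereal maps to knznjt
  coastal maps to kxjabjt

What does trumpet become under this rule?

bzduxnb

Vowels shift forward by 9 and consonants shift forward by 8.
On trumpet: t(cons)+8=b, r(cons)+8=z, u(vowel)+9=d, m(cons)+8=u, p(cons)+8=x, e(vowel)+9=n, t(cons)+8=b.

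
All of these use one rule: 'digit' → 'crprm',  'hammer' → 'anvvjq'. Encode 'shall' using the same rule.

uujqb

Read the word backwards and shift each letter +9.
On shall: reverse → llahs; then shift: l+9=u, l+9=u, a+9=j, h+9=q, s+9=b.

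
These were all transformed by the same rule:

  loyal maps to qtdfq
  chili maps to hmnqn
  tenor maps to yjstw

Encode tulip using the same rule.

Compare letters: l→q is +5, o→t is +5, y→d is +5 — a constant shift. This is a Caesar cipher with shift 5.
On tulip: t+5=y, u+5=z, l+5=q, i+5=n, p+5=u.

yzqnu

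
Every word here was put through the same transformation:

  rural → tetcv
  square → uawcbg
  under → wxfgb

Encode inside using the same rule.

Shifts by position in rural: pos 0: r→t (+2), pos 1: u→e (+10), pos 2: r→t (+2), pos 3: a→c (+2), pos 4: l→v (+10) — repeating every 3. The shifts repeat in a cycle of length 3: positions 0,1,… shift by +2, +10, +2, then the pattern repeats.
On inside: i+2=k, n+10=x, s+2=u, i+2=k, d+10=n, e+2=g.

kxukng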